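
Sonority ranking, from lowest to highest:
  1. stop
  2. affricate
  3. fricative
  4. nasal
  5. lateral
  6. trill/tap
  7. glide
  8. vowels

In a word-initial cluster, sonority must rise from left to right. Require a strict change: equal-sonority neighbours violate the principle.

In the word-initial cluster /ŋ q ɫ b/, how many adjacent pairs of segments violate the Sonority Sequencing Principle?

2

/ŋ/ is a nasal (sonority 4).
/q/ is a stop (sonority 1).
/ɫ/ is a lateral (sonority 5).
/b/ is a stop (sonority 1).
/ŋ/→/q/: 4→1 (does not rise) — violation.
/q/→/ɫ/: 1→5 (rises) — ok.
/ɫ/→/b/: 5→1 (does not rise) — violation.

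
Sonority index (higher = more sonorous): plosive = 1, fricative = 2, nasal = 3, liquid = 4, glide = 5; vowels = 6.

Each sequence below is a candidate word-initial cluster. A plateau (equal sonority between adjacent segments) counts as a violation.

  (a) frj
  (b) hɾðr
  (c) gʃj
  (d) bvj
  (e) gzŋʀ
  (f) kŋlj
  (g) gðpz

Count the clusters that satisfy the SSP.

5

(a) 2-4-5 → obeys
(b) 2-4-2-4 → violates
(c) 1-2-5 → obeys
(d) 1-2-5 → obeys
(e) 1-2-3-4 → obeys
(f) 1-3-4-5 → obeys
(g) 1-2-1-2 → violates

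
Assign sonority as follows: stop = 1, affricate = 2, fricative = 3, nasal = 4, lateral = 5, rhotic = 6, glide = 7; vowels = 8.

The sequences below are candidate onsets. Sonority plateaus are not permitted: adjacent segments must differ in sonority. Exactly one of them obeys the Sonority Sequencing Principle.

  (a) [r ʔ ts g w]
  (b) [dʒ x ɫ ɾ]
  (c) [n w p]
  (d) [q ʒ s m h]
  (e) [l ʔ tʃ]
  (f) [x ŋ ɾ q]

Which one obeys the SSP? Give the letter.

b

(a) 6-1-2-1-7 → violates
(b) 2-3-5-6 → obeys
(c) 4-7-1 → violates
(d) 1-3-3-4-3 → violates
(e) 5-1-2 → violates
(f) 3-4-6-1 → violates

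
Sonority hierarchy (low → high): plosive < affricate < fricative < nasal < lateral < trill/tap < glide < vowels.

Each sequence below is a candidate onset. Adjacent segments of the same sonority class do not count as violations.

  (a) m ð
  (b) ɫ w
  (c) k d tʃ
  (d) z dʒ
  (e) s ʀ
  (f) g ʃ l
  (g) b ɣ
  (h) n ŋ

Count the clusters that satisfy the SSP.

(a) sonority 4-3: ill-formed.
(b) sonority 5-7: well-formed.
(c) sonority 1-1-2: well-formed.
(d) sonority 3-2: ill-formed.
(e) sonority 3-6: well-formed.
(f) sonority 1-3-5: well-formed.
(g) sonority 1-3: well-formed.
(h) sonority 4-4: well-formed.

6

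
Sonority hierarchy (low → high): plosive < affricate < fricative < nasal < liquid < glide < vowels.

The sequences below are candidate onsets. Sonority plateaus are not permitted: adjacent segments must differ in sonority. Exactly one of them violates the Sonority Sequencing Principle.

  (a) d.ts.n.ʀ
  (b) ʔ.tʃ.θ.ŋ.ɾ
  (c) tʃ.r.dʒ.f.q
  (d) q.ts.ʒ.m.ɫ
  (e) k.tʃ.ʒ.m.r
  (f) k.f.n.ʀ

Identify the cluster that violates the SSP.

c

(a) 1-2-4-5 → obeys
(b) 1-2-3-4-5 → obeys
(c) 2-5-2-3-1 → violates
(d) 1-2-3-4-5 → obeys
(e) 1-2-3-4-5 → obeys
(f) 1-3-4-5 → obeys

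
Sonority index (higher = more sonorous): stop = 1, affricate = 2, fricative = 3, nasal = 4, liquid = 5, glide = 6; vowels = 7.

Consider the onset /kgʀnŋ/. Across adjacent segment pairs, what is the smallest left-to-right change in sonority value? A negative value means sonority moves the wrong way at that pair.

/k/ — stop, sonority 1.
/g/ — stop, sonority 1.
/ʀ/ — liquid, sonority 5.
/n/ — nasal, sonority 4.
/ŋ/ — nasal, sonority 4.
/k/→/g/: change +0.
/g/→/ʀ/: change +4.
/ʀ/→/n/: change -1.
/n/→/ŋ/: change +0.
Minimum = -1.

-1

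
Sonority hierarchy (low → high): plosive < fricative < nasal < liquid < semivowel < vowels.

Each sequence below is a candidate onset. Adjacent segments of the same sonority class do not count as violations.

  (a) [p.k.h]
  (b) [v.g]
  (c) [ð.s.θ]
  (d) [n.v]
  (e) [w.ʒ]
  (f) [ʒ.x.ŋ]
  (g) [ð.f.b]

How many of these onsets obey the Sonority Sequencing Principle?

3

(a) sonority 1-1-2: well-formed.
(b) sonority 2-1: ill-formed.
(c) sonority 2-2-2: well-formed.
(d) sonority 3-2: ill-formed.
(e) sonority 5-2: ill-formed.
(f) sonority 2-2-3: well-formed.
(g) sonority 2-2-1: ill-formed.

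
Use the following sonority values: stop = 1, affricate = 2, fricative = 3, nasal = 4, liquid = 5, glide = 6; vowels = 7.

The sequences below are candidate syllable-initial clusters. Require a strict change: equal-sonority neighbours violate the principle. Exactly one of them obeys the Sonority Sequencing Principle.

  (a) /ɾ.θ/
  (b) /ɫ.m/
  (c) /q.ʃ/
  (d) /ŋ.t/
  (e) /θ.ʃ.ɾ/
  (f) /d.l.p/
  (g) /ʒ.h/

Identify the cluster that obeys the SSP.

c

(a) /ɾ.θ/: profile 5-3 — violates.
(b) /ɫ.m/: profile 5-4 — violates.
(c) /q.ʃ/: profile 1-3 — obeys.
(d) /ŋ.t/: profile 4-1 — violates.
(e) /θ.ʃ.ɾ/: profile 3-3-5 — violates.
(f) /d.l.p/: profile 1-5-1 — violates.
(g) /ʒ.h/: profile 3-3 — violates.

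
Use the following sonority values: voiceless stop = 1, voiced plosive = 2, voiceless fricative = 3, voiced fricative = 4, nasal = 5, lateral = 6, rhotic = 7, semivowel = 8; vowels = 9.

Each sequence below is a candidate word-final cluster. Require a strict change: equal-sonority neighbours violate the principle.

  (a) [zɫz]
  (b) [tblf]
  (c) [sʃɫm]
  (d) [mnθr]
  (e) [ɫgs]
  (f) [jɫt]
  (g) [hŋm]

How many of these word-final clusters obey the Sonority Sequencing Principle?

(a) sonority 4-6-4: ill-formed.
(b) sonority 1-2-6-3: ill-formed.
(c) sonority 3-3-6-5: ill-formed.
(d) sonority 5-5-3-7: ill-formed.
(e) sonority 6-2-3: ill-formed.
(f) sonority 8-6-1: well-formed.
(g) sonority 3-5-5: ill-formed.

1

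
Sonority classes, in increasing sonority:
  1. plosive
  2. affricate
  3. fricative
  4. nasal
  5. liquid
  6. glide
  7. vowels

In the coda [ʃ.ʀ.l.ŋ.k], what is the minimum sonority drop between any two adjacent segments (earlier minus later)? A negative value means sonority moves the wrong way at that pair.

/ʃ/: fricative = 3.
/ʀ/: liquid = 5.
/l/: liquid = 5.
/ŋ/: nasal = 4.
/k/: plosive = 1.
/ʃ/→/ʀ/: change -2.
/ʀ/→/l/: change +0.
/l/→/ŋ/: change +1.
/ŋ/→/k/: change +3.
Minimum = -2.

-2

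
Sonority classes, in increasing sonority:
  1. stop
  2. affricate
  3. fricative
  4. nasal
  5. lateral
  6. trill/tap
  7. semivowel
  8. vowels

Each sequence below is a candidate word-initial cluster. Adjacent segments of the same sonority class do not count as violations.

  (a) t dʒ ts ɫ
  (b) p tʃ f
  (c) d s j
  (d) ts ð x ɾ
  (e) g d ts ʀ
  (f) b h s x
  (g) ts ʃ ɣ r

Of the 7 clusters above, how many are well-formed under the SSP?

(a) t dʒ ts ɫ: profile 1-2-2-5 — obeys.
(b) p tʃ f: profile 1-2-3 — obeys.
(c) d s j: profile 1-3-7 — obeys.
(d) ts ð x ɾ: profile 2-3-3-6 — obeys.
(e) g d ts ʀ: profile 1-1-2-6 — obeys.
(f) b h s x: profile 1-3-3-3 — obeys.
(g) ts ʃ ɣ r: profile 2-3-3-6 — obeys.

7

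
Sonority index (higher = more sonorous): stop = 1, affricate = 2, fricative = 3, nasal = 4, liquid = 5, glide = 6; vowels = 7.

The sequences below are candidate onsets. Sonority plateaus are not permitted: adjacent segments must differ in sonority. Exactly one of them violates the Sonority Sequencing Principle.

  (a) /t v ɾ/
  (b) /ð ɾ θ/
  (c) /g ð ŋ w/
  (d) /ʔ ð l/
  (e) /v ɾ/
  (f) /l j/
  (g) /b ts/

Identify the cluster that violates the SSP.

b

(a) /t v ɾ/: profile 1-3-5 — obeys.
(b) /ð ɾ θ/: profile 3-5-3 — violates.
(c) /g ð ŋ w/: profile 1-3-4-6 — obeys.
(d) /ʔ ð l/: profile 1-3-5 — obeys.
(e) /v ɾ/: profile 3-5 — obeys.
(f) /l j/: profile 5-6 — obeys.
(g) /b ts/: profile 1-2 — obeys.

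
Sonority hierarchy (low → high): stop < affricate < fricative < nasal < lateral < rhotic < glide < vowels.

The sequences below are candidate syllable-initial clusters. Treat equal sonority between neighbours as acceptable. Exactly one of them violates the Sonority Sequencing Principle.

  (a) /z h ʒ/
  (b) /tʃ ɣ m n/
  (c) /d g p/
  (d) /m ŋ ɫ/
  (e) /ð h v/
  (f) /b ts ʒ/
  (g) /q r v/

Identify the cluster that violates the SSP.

g

(a) sonority 3-3-3: well-formed.
(b) sonority 2-3-4-4: well-formed.
(c) sonority 1-1-1: well-formed.
(d) sonority 4-4-5: well-formed.
(e) sonority 3-3-3: well-formed.
(f) sonority 1-2-3: well-formed.
(g) sonority 1-6-3: ill-formed.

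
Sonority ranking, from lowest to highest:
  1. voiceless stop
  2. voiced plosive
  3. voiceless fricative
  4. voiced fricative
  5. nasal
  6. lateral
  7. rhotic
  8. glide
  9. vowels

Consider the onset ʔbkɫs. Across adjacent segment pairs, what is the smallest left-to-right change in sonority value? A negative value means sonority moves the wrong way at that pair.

-3

/ʔ/: voiceless stop = 1.
/b/: voiced plosive = 2.
/k/: voiceless stop = 1.
/ɫ/: lateral = 6.
/s/: voiceless fricative = 3.
/ʔ/→/b/: change +1.
/b/→/k/: change -1.
/k/→/ɫ/: change +5.
/ɫ/→/s/: change -3.
Minimum = -3.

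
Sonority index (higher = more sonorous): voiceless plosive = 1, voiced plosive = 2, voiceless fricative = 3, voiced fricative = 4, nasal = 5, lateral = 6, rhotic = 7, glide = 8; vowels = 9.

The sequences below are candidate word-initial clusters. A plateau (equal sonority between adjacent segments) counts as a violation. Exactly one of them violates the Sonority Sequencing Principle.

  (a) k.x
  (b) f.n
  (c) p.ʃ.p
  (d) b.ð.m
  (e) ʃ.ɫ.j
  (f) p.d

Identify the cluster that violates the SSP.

(a) 1-3 → obeys
(b) 3-5 → obeys
(c) 1-3-1 → violates
(d) 2-4-5 → obeys
(e) 3-6-8 → obeys
(f) 1-2 → obeys

c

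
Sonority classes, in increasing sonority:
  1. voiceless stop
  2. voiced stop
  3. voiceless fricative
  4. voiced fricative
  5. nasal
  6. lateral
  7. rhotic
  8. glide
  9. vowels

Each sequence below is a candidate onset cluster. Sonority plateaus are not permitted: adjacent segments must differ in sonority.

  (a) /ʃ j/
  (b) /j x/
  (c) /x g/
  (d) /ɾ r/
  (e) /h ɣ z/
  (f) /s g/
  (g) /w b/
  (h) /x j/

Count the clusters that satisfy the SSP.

(a) /ʃ j/: profile 3-8 — obeys.
(b) /j x/: profile 8-3 — violates.
(c) /x g/: profile 3-2 — violates.
(d) /ɾ r/: profile 7-7 — violates.
(e) /h ɣ z/: profile 3-4-4 — violates.
(f) /s g/: profile 3-2 — violates.
(g) /w b/: profile 8-2 — violates.
(h) /x j/: profile 3-8 — obeys.

2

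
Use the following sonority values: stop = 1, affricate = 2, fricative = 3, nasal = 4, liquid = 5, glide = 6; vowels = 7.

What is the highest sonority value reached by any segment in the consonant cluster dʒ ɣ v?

/dʒ/ is an affricate (sonority 2).
/ɣ/ is a fricative (sonority 3).
/v/ is a fricative (sonority 3).
The maximum is 3.

3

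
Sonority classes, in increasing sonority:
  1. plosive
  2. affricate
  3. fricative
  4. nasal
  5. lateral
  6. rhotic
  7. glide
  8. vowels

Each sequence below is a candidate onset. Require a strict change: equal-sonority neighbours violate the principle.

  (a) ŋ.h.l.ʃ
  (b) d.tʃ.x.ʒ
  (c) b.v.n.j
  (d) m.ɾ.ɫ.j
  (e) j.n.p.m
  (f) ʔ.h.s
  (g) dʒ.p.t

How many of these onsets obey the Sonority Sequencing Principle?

1

(a) ŋ.h.l.ʃ: profile 4-3-5-3 — violates.
(b) d.tʃ.x.ʒ: profile 1-2-3-3 — violates.
(c) b.v.n.j: profile 1-3-4-7 — obeys.
(d) m.ɾ.ɫ.j: profile 4-6-5-7 — violates.
(e) j.n.p.m: profile 7-4-1-4 — violates.
(f) ʔ.h.s: profile 1-3-3 — violates.
(g) dʒ.p.t: profile 2-1-1 — violates.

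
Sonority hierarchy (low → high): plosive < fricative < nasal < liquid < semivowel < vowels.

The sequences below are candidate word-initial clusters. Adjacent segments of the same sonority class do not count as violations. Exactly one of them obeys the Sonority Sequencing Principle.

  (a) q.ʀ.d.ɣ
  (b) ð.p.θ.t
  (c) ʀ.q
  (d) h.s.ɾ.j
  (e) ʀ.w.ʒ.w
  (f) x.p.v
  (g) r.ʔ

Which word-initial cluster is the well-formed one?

d

(a) 1-4-1-2 → violates
(b) 2-1-2-1 → violates
(c) 4-1 → violates
(d) 2-2-4-5 → obeys
(e) 4-5-2-5 → violates
(f) 2-1-2 → violates
(g) 4-1 → violates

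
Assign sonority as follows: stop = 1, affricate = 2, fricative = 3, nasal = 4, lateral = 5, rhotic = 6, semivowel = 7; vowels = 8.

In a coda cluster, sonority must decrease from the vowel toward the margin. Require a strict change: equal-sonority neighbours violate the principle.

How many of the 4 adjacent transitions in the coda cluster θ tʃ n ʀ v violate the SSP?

2

/θ/: fricative = 3.
/tʃ/: affricate = 2.
/n/: nasal = 4.
/ʀ/: rhotic = 6.
/v/: fricative = 3.
/θ/→/tʃ/: 3→2 (falls) — ok.
/tʃ/→/n/: 2→4 (does not fall) — violation.
/n/→/ʀ/: 4→6 (does not fall) — violation.
/ʀ/→/v/: 6→3 (falls) — ok.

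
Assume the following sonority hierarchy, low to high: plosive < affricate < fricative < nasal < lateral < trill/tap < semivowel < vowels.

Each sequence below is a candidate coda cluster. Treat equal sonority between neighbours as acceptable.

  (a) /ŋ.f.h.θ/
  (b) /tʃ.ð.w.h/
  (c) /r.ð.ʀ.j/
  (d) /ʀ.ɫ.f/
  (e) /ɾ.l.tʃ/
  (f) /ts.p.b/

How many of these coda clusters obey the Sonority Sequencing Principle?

(a) /ŋ.f.h.θ/: profile 4-3-3-3 — obeys.
(b) /tʃ.ð.w.h/: profile 2-3-7-3 — violates.
(c) /r.ð.ʀ.j/: profile 6-3-6-7 — violates.
(d) /ʀ.ɫ.f/: profile 6-5-3 — obeys.
(e) /ɾ.l.tʃ/: profile 6-5-2 — obeys.
(f) /ts.p.b/: profile 2-1-1 — obeys.

4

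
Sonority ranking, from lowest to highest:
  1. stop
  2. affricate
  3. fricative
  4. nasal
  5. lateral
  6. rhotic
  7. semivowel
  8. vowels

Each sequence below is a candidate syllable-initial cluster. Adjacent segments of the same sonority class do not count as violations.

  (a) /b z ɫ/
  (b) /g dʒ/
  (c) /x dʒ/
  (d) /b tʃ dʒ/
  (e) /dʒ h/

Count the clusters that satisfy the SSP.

(a) /b z ɫ/: profile 1-3-5 — obeys.
(b) /g dʒ/: profile 1-2 — obeys.
(c) /x dʒ/: profile 3-2 — violates.
(d) /b tʃ dʒ/: profile 1-2-2 — obeys.
(e) /dʒ h/: profile 2-3 — obeys.

4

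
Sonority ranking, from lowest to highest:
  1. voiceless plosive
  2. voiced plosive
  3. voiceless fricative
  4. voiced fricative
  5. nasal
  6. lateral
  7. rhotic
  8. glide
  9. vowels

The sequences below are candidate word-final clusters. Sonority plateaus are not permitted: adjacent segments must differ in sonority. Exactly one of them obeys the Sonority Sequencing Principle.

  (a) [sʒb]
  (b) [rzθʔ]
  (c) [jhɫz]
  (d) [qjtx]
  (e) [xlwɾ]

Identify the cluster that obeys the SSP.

b

(a) sonority 3-4-2: ill-formed.
(b) sonority 7-4-3-1: well-formed.
(c) sonority 8-3-6-4: ill-formed.
(d) sonority 1-8-1-3: ill-formed.
(e) sonority 3-6-8-7: ill-formed.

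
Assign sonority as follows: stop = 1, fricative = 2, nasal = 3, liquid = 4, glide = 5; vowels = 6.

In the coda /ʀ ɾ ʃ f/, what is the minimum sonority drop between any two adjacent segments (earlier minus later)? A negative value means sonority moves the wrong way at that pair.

/ʀ/ is a liquid (sonority 4).
/ɾ/ is a liquid (sonority 4).
/ʃ/ is a fricative (sonority 2).
/f/ is a fricative (sonority 2).
/ʀ/→/ɾ/: change +0.
/ɾ/→/ʃ/: change +2.
/ʃ/→/f/: change +0.
Minimum = 0.

0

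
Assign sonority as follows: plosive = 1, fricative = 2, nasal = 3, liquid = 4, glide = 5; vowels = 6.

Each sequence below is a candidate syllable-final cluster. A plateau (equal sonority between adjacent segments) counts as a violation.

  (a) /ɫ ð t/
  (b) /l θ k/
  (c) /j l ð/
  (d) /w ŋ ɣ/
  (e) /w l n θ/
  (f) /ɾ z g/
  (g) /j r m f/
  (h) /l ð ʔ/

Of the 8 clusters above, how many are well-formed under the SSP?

(a) /ɫ ð t/: profile 4-2-1 — obeys.
(b) /l θ k/: profile 4-2-1 — obeys.
(c) /j l ð/: profile 5-4-2 — obeys.
(d) /w ŋ ɣ/: profile 5-3-2 — obeys.
(e) /w l n θ/: profile 5-4-3-2 — obeys.
(f) /ɾ z g/: profile 4-2-1 — obeys.
(g) /j r m f/: profile 5-4-3-2 — obeys.
(h) /l ð ʔ/: profile 4-2-1 — obeys.

8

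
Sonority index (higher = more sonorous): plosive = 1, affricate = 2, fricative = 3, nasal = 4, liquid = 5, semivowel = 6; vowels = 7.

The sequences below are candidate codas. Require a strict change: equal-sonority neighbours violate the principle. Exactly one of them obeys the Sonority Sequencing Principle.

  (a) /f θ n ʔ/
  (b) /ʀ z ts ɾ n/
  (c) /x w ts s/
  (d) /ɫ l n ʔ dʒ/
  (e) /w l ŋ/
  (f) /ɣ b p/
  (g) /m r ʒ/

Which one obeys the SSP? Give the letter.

(a) 3-3-4-1 → violates
(b) 5-3-2-5-4 → violates
(c) 3-6-2-3 → violates
(d) 5-5-4-1-2 → violates
(e) 6-5-4 → obeys
(f) 3-1-1 → violates
(g) 4-5-3 → violates

e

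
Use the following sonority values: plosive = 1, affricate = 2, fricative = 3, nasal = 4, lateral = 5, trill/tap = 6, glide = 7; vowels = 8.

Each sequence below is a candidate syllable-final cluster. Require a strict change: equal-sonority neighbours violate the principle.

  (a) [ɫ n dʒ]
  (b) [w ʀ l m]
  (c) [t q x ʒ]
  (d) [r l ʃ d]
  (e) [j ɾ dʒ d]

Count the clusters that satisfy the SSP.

(a) sonority 5-4-2: well-formed.
(b) sonority 7-6-5-4: well-formed.
(c) sonority 1-1-3-3: ill-formed.
(d) sonority 6-5-3-1: well-formed.
(e) sonority 7-6-2-1: well-formed.

4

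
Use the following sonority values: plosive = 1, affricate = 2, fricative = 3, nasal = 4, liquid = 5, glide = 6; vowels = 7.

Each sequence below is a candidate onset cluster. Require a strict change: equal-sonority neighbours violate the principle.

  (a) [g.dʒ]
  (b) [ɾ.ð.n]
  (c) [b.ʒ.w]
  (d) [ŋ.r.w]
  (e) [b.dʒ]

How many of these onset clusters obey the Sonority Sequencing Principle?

(a) [g.dʒ]: profile 1-2 — obeys.
(b) [ɾ.ð.n]: profile 5-3-4 — violates.
(c) [b.ʒ.w]: profile 1-3-6 — obeys.
(d) [ŋ.r.w]: profile 4-5-6 — obeys.
(e) [b.dʒ]: profile 1-2 — obeys.

4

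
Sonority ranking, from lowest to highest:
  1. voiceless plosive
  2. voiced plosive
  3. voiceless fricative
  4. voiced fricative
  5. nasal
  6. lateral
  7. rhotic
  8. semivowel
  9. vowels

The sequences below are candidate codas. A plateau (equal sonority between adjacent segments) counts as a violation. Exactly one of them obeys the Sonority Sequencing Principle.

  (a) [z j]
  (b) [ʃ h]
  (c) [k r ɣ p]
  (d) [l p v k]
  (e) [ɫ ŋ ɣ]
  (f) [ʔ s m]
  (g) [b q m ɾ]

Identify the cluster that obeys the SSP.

e

(a) sonority 4-8: ill-formed.
(b) sonority 3-3: ill-formed.
(c) sonority 1-7-4-1: ill-formed.
(d) sonority 6-1-4-1: ill-formed.
(e) sonority 6-5-4: well-formed.
(f) sonority 1-3-5: ill-formed.
(g) sonority 2-1-5-7: ill-formed.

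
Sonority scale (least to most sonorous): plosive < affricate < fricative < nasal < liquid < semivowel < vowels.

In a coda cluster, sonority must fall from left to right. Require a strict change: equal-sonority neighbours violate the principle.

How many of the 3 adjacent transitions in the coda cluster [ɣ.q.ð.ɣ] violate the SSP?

2

/ɣ/ is a fricative (sonority 3).
/q/ is a plosive (sonority 1).
/ð/ is a fricative (sonority 3).
/ɣ/ is a fricative (sonority 3).
/ɣ/→/q/: 3→1 (falls) — ok.
/q/→/ð/: 1→3 (does not fall) — violation.
/ð/→/ɣ/: 3→3 (plateau) — violation.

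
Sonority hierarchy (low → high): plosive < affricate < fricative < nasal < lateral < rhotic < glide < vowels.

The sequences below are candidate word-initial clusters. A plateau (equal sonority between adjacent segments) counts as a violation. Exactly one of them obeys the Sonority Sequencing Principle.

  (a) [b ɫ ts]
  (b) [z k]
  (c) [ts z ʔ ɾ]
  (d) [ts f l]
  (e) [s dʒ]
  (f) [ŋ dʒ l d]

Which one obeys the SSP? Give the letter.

d

(a) [b ɫ ts]: profile 1-5-2 — violates.
(b) [z k]: profile 3-1 — violates.
(c) [ts z ʔ ɾ]: profile 2-3-1-6 — violates.
(d) [ts f l]: profile 2-3-5 — obeys.
(e) [s dʒ]: profile 3-2 — violates.
(f) [ŋ dʒ l d]: profile 4-2-5-1 — violates.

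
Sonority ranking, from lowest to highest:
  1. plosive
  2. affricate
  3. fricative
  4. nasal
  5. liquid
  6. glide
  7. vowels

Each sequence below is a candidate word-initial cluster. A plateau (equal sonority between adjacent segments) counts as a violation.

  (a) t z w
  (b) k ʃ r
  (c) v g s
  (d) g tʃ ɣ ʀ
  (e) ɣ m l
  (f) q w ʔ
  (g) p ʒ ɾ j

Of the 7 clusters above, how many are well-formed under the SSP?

(a) t z w: profile 1-3-6 — obeys.
(b) k ʃ r: profile 1-3-5 — obeys.
(c) v g s: profile 3-1-3 — violates.
(d) g tʃ ɣ ʀ: profile 1-2-3-5 — obeys.
(e) ɣ m l: profile 3-4-5 — obeys.
(f) q w ʔ: profile 1-6-1 — violates.
(g) p ʒ ɾ j: profile 1-3-5-6 — obeys.

5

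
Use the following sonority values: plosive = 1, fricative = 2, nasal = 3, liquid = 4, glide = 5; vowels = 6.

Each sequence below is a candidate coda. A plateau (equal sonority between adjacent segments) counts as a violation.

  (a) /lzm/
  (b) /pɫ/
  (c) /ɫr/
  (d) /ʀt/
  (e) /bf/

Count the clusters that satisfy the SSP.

(a) sonority 4-2-3: ill-formed.
(b) sonority 1-4: ill-formed.
(c) sonority 4-4: ill-formed.
(d) sonority 4-1: well-formed.
(e) sonority 1-2: ill-formed.

1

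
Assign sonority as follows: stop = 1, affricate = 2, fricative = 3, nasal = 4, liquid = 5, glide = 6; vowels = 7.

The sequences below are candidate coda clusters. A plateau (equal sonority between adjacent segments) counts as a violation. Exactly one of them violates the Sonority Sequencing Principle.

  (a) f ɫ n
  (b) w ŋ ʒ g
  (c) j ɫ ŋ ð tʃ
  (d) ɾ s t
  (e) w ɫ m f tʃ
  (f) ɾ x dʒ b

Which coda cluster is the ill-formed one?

(a) 3-5-4 → violates
(b) 6-4-3-1 → obeys
(c) 6-5-4-3-2 → obeys
(d) 5-3-1 → obeys
(e) 6-5-4-3-2 → obeys
(f) 5-3-2-1 → obeys

a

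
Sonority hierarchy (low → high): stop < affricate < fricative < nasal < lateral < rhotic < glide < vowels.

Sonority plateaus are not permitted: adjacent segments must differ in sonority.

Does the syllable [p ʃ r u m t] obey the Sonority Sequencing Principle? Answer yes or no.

Onset: /p/ is a stop (sonority 1), /ʃ/ is a fricative (sonority 3), /r/ is a rhotic (sonority 6); then the nucleus /u/ (sonority 8).
Onset profile 1-3-6-8 — rises to the nucleus.
Coda: /m/ is a nasal (sonority 4), /t/ is a stop (sonority 1).
Coda profile 8-4-1 — falls from the nucleus.

yes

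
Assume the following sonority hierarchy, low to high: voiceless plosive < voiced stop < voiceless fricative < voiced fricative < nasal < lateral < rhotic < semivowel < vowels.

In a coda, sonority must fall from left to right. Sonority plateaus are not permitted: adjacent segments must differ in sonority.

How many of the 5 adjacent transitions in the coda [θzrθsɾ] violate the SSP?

4

/θ/ is a voiceless fricative (sonority 3).
/z/ is a voiced fricative (sonority 4).
/r/ is a rhotic (sonority 7).
/θ/ is a voiceless fricative (sonority 3).
/s/ is a voiceless fricative (sonority 3).
/ɾ/ is a rhotic (sonority 7).
/θ/→/z/: 3→4 (does not fall) — violation.
/z/→/r/: 4→7 (does not fall) — violation.
/r/→/θ/: 7→3 (falls) — ok.
/θ/→/s/: 3→3 (plateau) — violation.
/s/→/ɾ/: 3→7 (does not fall) — violation.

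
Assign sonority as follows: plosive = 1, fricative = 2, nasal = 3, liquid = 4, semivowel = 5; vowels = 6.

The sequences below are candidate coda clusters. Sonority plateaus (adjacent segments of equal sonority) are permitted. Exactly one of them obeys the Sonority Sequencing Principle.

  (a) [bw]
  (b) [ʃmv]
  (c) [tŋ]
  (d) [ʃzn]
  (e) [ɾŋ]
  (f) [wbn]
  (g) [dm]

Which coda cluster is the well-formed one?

e

(a) 1-5 → violates
(b) 2-3-2 → violates
(c) 1-3 → violates
(d) 2-2-3 → violates
(e) 4-3 → obeys
(f) 5-1-3 → violates
(g) 1-3 → violates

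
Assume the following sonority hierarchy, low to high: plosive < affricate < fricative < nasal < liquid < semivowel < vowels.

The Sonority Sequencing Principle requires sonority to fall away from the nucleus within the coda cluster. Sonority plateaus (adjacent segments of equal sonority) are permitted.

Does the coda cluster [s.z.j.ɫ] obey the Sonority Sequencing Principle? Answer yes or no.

no

/s/ — fricative, sonority 3.
/z/ — fricative, sonority 3.
/j/ — semivowel, sonority 6.
/ɫ/ — liquid, sonority 5.
The profile is 3-3-6-5. Between /z/ (3) and /j/ (6) sonority does not fall, so the cluster violates the SSP.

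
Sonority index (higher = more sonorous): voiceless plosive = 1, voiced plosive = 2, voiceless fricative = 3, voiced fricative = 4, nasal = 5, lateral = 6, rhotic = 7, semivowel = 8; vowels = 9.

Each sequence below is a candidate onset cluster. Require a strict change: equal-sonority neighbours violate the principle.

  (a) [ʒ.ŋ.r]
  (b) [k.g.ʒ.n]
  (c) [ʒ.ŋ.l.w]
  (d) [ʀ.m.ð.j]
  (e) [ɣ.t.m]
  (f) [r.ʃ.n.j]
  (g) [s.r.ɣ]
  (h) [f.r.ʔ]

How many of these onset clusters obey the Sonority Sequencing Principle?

(a) 4-5-7 → obeys
(b) 1-2-4-5 → obeys
(c) 4-5-6-8 → obeys
(d) 7-5-4-8 → violates
(e) 4-1-5 → violates
(f) 7-3-5-8 → violates
(g) 3-7-4 → violates
(h) 3-7-1 → violates

3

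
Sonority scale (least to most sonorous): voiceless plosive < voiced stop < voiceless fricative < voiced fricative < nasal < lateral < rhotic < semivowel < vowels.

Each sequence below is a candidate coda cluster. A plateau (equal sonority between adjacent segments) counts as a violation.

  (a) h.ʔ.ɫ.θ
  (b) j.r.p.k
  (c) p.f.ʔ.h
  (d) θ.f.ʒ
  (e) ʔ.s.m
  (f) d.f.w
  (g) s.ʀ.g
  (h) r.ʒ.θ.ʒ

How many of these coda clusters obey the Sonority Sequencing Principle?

(a) h.ʔ.ɫ.θ: profile 3-1-6-3 — violates.
(b) j.r.p.k: profile 8-7-1-1 — violates.
(c) p.f.ʔ.h: profile 1-3-1-3 — violates.
(d) θ.f.ʒ: profile 3-3-4 — violates.
(e) ʔ.s.m: profile 1-3-5 — violates.
(f) d.f.w: profile 2-3-8 — violates.
(g) s.ʀ.g: profile 3-7-2 — violates.
(h) r.ʒ.θ.ʒ: profile 7-4-3-4 — violates.

0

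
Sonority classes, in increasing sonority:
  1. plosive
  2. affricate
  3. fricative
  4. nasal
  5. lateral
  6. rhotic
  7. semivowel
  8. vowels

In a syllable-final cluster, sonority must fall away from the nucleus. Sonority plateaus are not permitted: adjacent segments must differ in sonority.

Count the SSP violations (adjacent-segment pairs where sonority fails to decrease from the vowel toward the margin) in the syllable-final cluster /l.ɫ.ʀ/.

/l/: lateral = 5.
/ɫ/: lateral = 5.
/ʀ/: rhotic = 6.
/l/→/ɫ/: 5→5 (plateau) — violation.
/ɫ/→/ʀ/: 5→6 (does not fall) — violation.

2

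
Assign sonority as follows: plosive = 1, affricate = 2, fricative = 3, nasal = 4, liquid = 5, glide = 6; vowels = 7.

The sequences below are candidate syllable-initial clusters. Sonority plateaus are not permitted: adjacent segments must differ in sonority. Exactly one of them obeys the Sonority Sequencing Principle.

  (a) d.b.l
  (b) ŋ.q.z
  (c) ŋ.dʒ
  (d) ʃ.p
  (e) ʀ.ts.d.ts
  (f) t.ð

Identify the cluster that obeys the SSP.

(a) d.b.l: profile 1-1-5 — violates.
(b) ŋ.q.z: profile 4-1-3 — violates.
(c) ŋ.dʒ: profile 4-2 — violates.
(d) ʃ.p: profile 3-1 — violates.
(e) ʀ.ts.d.ts: profile 5-2-1-2 — violates.
(f) t.ð: profile 1-3 — obeys.

f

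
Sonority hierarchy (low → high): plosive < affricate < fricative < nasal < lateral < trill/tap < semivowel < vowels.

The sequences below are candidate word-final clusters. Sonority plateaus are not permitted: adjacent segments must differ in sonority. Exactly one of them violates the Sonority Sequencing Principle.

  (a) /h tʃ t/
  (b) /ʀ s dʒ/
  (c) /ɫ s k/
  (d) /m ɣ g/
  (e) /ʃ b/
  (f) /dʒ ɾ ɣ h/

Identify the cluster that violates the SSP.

(a) sonority 3-2-1: well-formed.
(b) sonority 6-3-2: well-formed.
(c) sonority 5-3-1: well-formed.
(d) sonority 4-3-1: well-formed.
(e) sonority 3-1: well-formed.
(f) sonority 2-6-3-3: ill-formed.

f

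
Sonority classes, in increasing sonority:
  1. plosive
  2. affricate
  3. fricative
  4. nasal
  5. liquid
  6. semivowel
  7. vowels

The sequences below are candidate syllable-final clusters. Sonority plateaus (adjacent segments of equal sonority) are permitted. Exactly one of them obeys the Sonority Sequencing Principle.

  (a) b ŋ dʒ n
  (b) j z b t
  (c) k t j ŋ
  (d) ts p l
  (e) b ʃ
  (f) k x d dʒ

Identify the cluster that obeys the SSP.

b

(a) 1-4-2-4 → violates
(b) 6-3-1-1 → obeys
(c) 1-1-6-4 → violates
(d) 2-1-5 → violates
(e) 1-3 → violates
(f) 1-3-1-2 → violates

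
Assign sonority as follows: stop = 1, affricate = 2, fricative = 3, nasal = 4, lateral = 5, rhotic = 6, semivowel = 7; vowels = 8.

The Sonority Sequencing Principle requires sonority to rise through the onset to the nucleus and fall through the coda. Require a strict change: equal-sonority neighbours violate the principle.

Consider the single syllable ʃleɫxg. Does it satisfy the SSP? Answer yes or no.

yes

Onset: /ʃ/ is a fricative (sonority 3), /l/ is a lateral (sonority 5); then the nucleus /e/ (sonority 8).
Onset profile 3-5-8 — rises to the nucleus.
Coda: /ɫ/ is a lateral (sonority 5), /x/ is a fricative (sonority 3), /g/ is a stop (sonority 1).
Coda profile 8-5-3-1 — falls from the nucleus.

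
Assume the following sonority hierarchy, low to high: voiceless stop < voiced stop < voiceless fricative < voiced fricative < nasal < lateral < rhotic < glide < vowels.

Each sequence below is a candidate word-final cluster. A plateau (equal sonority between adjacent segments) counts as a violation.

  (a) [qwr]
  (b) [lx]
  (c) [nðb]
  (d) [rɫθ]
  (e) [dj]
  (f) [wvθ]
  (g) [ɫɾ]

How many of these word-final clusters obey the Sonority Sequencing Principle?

(a) sonority 1-8-7: ill-formed.
(b) sonority 6-3: well-formed.
(c) sonority 5-4-2: well-formed.
(d) sonority 7-6-3: well-formed.
(e) sonority 2-8: ill-formed.
(f) sonority 8-4-3: well-formed.
(g) sonority 6-7: ill-formed.

4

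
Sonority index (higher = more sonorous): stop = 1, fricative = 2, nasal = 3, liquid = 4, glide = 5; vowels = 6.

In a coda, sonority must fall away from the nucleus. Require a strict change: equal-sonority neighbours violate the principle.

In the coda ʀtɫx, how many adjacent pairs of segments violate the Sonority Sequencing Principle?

1

/ʀ/ is a liquid (sonority 4).
/t/ is a stop (sonority 1).
/ɫ/ is a liquid (sonority 4).
/x/ is a fricative (sonority 2).
/ʀ/→/t/: 4→1 (falls) — ok.
/t/→/ɫ/: 1→4 (does not fall) — violation.
/ɫ/→/x/: 4→2 (falls) — ok.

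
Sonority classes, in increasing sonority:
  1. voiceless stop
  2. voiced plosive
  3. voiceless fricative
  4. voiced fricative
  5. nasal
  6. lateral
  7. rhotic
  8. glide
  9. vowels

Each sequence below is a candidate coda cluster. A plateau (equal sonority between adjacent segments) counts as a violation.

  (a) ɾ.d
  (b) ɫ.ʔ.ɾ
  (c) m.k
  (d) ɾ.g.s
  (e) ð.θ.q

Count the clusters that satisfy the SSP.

3

(a) 7-2 → obeys
(b) 6-1-7 → violates
(c) 5-1 → obeys
(d) 7-2-3 → violates
(e) 4-3-1 → obeys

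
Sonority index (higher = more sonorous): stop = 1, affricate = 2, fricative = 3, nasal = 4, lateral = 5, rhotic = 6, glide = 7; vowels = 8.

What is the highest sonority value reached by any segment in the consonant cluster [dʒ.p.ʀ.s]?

6

/dʒ/ is an affricate (sonority 2).
/p/ is a stop (sonority 1).
/ʀ/ is a rhotic (sonority 6).
/s/ is a fricative (sonority 3).
The maximum is 6.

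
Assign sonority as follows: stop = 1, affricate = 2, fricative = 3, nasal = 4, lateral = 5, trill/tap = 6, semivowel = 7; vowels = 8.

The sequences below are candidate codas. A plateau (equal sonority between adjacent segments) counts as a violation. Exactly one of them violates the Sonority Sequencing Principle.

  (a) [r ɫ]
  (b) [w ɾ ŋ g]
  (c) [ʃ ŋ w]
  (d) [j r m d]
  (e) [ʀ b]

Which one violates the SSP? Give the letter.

c

(a) sonority 6-5: well-formed.
(b) sonority 7-6-4-1: well-formed.
(c) sonority 3-4-7: ill-formed.
(d) sonority 7-6-4-1: well-formed.
(e) sonority 6-1: well-formed.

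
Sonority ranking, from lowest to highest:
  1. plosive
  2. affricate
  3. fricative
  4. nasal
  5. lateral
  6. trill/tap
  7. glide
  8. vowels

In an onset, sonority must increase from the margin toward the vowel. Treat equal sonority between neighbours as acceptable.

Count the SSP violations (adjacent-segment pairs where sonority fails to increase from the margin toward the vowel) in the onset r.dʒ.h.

1

/r/: trill/tap = 6.
/dʒ/: affricate = 2.
/h/: fricative = 3.
/r/→/dʒ/: 6→2 (does not rise) — violation.
/dʒ/→/h/: 2→3 (rises) — ok.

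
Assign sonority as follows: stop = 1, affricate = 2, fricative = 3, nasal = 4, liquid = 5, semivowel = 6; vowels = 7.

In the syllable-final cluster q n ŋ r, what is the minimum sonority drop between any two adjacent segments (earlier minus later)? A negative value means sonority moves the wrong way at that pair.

-3

/q/ — stop, sonority 1.
/n/ — nasal, sonority 4.
/ŋ/ — nasal, sonority 4.
/r/ — liquid, sonority 5.
/q/→/n/: change -3.
/n/→/ŋ/: change +0.
/ŋ/→/r/: change -1.
Minimum = -3.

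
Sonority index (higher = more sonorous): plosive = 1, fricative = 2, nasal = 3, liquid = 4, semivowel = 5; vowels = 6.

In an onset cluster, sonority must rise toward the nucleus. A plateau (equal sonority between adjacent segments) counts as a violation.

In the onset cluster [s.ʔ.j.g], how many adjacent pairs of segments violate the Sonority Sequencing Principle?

2

/s/ — fricative, sonority 2.
/ʔ/ — plosive, sonority 1.
/j/ — semivowel, sonority 5.
/g/ — plosive, sonority 1.
/s/→/ʔ/: 2→1 (does not rise) — violation.
/ʔ/→/j/: 1→5 (rises) — ok.
/j/→/g/: 5→1 (does not rise) — violation.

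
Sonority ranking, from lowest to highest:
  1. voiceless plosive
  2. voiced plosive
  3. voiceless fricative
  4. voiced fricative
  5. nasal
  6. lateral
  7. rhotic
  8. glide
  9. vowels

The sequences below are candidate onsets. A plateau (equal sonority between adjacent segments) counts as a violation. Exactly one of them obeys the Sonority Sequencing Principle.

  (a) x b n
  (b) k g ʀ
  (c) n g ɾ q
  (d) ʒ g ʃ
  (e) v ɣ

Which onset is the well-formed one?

(a) sonority 3-2-5: ill-formed.
(b) sonority 1-2-7: well-formed.
(c) sonority 5-2-7-1: ill-formed.
(d) sonority 4-2-3: ill-formed.
(e) sonority 4-4: ill-formed.

b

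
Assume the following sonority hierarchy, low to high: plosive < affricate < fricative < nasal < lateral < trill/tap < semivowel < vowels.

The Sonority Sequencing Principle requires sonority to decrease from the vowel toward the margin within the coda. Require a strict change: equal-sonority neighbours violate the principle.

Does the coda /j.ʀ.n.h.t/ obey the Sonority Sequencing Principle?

/j/: semivowel = 7.
/ʀ/: trill/tap = 6.
/n/: nasal = 4.
/h/: fricative = 3.
/t/: plosive = 1.
The profile 7-6-4-3-1 strictly falls, so the coda satisfies the SSP.

yes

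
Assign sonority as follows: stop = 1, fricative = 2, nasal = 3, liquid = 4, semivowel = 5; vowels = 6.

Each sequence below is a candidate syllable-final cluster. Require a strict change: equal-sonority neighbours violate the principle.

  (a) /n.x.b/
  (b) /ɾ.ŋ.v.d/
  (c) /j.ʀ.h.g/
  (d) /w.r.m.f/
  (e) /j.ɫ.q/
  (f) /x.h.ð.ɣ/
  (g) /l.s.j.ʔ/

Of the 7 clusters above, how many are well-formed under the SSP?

(a) 3-2-1 → obeys
(b) 4-3-2-1 → obeys
(c) 5-4-2-1 → obeys
(d) 5-4-3-2 → obeys
(e) 5-4-1 → obeys
(f) 2-2-2-2 → violates
(g) 4-2-5-1 → violates

5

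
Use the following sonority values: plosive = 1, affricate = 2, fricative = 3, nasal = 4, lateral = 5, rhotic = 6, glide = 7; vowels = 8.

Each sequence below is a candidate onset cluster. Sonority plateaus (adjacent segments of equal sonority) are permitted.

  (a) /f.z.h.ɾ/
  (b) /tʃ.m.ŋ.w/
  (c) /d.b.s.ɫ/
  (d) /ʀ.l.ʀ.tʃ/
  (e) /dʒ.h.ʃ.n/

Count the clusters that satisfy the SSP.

4

(a) /f.z.h.ɾ/: profile 3-3-3-6 — obeys.
(b) /tʃ.m.ŋ.w/: profile 2-4-4-7 — obeys.
(c) /d.b.s.ɫ/: profile 1-1-3-5 — obeys.
(d) /ʀ.l.ʀ.tʃ/: profile 6-5-6-2 — violates.
(e) /dʒ.h.ʃ.n/: profile 2-3-3-4 — obeys.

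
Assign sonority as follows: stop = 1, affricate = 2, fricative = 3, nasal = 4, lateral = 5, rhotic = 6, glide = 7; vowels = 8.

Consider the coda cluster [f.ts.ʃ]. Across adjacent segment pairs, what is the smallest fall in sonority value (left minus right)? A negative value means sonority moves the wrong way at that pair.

-1

/f/: fricative = 3.
/ts/: affricate = 2.
/ʃ/: fricative = 3.
/f/→/ts/: change +1.
/ts/→/ʃ/: change -1.
Minimum = -1.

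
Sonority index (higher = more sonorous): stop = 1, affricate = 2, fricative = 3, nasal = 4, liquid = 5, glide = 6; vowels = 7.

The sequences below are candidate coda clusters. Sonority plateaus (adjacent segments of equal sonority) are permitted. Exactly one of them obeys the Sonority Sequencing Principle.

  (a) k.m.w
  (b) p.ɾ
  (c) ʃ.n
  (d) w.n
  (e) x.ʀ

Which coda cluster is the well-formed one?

d

(a) sonority 1-4-6: ill-formed.
(b) sonority 1-5: ill-formed.
(c) sonority 3-4: ill-formed.
(d) sonority 6-4: well-formed.
(e) sonority 3-5: ill-formed.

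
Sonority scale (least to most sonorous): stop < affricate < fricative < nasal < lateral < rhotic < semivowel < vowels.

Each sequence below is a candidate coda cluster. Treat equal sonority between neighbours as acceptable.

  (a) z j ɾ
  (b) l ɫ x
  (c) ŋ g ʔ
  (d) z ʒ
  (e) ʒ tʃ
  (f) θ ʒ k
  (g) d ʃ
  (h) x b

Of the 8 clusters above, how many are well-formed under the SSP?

(a) sonority 3-7-6: ill-formed.
(b) sonority 5-5-3: well-formed.
(c) sonority 4-1-1: well-formed.
(d) sonority 3-3: well-formed.
(e) sonority 3-2: well-formed.
(f) sonority 3-3-1: well-formed.
(g) sonority 1-3: ill-formed.
(h) sonority 3-1: well-formed.

6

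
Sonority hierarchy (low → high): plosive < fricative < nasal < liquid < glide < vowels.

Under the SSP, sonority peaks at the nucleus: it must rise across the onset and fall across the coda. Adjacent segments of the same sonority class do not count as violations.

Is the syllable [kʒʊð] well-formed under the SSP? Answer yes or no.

Onset: /k/ is a plosive (sonority 1), /ʒ/ is a fricative (sonority 2); then the nucleus /ʊ/ (sonority 6).
Onset profile 1-2-6 — rises to the nucleus.
Coda: /ð/ is a fricative (sonority 2).
Coda profile 6-2 — falls from the nucleus.

yes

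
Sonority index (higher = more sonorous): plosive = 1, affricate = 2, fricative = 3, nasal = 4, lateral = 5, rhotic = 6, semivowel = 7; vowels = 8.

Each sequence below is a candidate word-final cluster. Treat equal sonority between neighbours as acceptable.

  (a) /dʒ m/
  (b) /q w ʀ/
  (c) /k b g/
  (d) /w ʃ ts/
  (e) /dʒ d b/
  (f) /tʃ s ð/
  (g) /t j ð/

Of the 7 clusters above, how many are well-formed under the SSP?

(a) 2-4 → violates
(b) 1-7-6 → violates
(c) 1-1-1 → obeys
(d) 7-3-2 → obeys
(e) 2-1-1 → obeys
(f) 2-3-3 → violates
(g) 1-7-3 → violates

3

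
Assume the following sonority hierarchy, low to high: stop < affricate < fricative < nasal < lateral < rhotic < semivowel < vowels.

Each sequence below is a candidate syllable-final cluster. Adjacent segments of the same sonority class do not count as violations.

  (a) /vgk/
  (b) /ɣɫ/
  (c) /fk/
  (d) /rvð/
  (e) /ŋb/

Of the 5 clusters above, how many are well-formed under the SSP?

(a) 3-1-1 → obeys
(b) 3-5 → violates
(c) 3-1 → obeys
(d) 6-3-3 → obeys
(e) 4-1 → obeys

4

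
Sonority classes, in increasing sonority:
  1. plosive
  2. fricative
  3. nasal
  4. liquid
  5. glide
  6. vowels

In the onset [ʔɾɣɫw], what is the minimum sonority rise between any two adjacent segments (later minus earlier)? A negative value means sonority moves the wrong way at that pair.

/ʔ/ is a plosive (sonority 1).
/ɾ/ is a liquid (sonority 4).
/ɣ/ is a fricative (sonority 2).
/ɫ/ is a liquid (sonority 4).
/w/ is a glide (sonority 5).
/ʔ/→/ɾ/: change +3.
/ɾ/→/ɣ/: change -2.
/ɣ/→/ɫ/: change +2.
/ɫ/→/w/: change +1.
Minimum = -2.

-2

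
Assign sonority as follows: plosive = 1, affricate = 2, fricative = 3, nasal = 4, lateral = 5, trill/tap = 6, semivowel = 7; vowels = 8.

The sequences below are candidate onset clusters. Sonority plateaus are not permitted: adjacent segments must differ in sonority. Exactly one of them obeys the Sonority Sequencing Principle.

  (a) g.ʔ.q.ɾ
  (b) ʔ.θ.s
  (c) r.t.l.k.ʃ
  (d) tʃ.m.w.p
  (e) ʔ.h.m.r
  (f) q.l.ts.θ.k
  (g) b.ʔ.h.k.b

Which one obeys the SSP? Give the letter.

(a) g.ʔ.q.ɾ: profile 1-1-1-6 — violates.
(b) ʔ.θ.s: profile 1-3-3 — violates.
(c) r.t.l.k.ʃ: profile 6-1-5-1-3 — violates.
(d) tʃ.m.w.p: profile 2-4-7-1 — violates.
(e) ʔ.h.m.r: profile 1-3-4-6 — obeys.
(f) q.l.ts.θ.k: profile 1-5-2-3-1 — violates.
(g) b.ʔ.h.k.b: profile 1-1-3-1-1 — violates.

e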